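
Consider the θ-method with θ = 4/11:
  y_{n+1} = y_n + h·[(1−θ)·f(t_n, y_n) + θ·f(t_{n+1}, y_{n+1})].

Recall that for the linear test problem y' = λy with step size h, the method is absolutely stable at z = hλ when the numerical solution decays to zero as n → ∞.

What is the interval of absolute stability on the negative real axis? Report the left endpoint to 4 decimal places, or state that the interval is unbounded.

z∈(-7.3333,0).

On y'=λy, z=hλ:
  y_{n+1} = y_n + z·[7/11·y_n + 4/11·y_{n+1}] ⇒ (1 − 4/11z)y_{n+1} = (1 + 7/11z)y_n
  so R(z) = (1 + 7/11z)/(1 − 4/11z).

Need |R(x)|<1, x<0.
x=-1.59: |R|=0.0075
R=−1: 1+7/11x = −1+4/11x ⇒ -3/11x=2 ⇒ x=2/(-3/11)=-7.3333
Confirm numerically:
  x=-6.299: |R|=0.91427 <1
  x=-5.795: |R|=0.86498 <1
  x=-5.118: |R|=0.78883 <1
  x=-2.981: |R|=0.43042 <1
  x=-7.793: |R|=1.03270 >1
  x=-7.640: |R|=1.02214 >1
  x=-7.601: |R|=1.01939 >1
Stable set (-7.3333, 0).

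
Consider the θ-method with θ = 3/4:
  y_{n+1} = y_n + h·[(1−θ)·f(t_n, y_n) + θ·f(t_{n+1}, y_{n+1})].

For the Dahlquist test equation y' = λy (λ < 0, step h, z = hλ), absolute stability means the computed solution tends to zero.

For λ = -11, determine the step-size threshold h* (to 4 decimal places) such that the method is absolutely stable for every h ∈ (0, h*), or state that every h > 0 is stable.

(−∞, 0) — no finite endpoint. Any h>0 works for λ=-11.

Test eqn y'=λy, z=hλ:
  y_{n+1} = y_n + z·[1/4·y_n + 3/4·y_{n+1}] ⇒ (1 − 3/4z)y_{n+1} = (1 + 1/4z)y_n
  Hence R(z) = (1 + 1/4z)/(1 − 3/4z).

Solve |R(x)|<1 on ℝ⁻.
x=-0.9: |R|=0.4627
x=-2: |R|=0.2000
x=-10: |R|=0.1765
x=-100: |R|=0.3158
θ=3/4≥1/2 ⇒ |1+1/4x|<|1−3/4x| ∀x<0 ⇒ unbounded interval.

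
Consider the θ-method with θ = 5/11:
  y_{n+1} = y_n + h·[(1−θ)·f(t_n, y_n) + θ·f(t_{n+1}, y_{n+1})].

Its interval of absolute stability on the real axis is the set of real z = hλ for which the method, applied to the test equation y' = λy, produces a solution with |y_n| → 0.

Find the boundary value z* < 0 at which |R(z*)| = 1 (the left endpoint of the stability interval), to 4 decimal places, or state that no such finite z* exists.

z* = -22.0000.

Set f=λy, z=hλ:
  y_{n+1} = y_n + z·[6/11·y_n + 5/11·y_{n+1}] ⇒ (1 − 5/11z)y_{n+1} = (1 + 6/11z)y_n
  Hence R(z) = (1 + 6/11z)/(1 − 5/11z).

Find x<0 with |R(x)|<1.
x=-1.75: |R|=0.0253
R=−1: 1+6/11x = −1+5/11x ⇒ -1/11x=2 ⇒ x=2/(-1/11)=-22.0000
Confirm numerically:
  x=-16.098: |R|=0.93549 <1
  x=-14.994: |R|=0.91851 <1
  x=-14.433: |R|=0.90901 <1
  x=-9.195: |R|=0.77525 <1
  x=-22.488: |R|=1.00395 >1
  x=-22.220: |R|=1.00180 >1
Stable set (-22.0000, 0).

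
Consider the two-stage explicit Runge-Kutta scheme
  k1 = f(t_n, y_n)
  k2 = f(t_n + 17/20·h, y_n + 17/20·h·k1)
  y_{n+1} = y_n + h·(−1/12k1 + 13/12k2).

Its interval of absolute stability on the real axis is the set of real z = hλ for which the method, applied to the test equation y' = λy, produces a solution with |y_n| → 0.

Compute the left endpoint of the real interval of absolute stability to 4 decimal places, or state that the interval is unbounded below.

left endpoint -1.0860.

Set f=λy, z=hλ:
  k1=λy_n ⇒ h·k1=z·y_n;  k2=λ(1+17/20z)y_n ⇒ h·k2=z(1+17/20z)y_n
  y_{n+1}/y_n = 1 − 1/12z + 13/12z(1+17/20z) = 1 + z + 221/240z²
  ⇒ R(z) = 1 + z + 221/240z².

Need |R(x)|<1, x<0.
x=-1.49: |R|=1.5543
R=1: x+221/240x²=0 ⇒ x=−240/221=-1.0860; min R=1−1/(4·221/240)=0.7285>−1
Confirm numerically:
  x=-1.032: |R|=0.94871 <1
  x=-1.024: |R|=0.94156 <1
  x=-0.505: |R|=0.72984 <1
  x=-0.493: |R|=0.73081 <1
  x=-1.421: |R|=1.43838 >1
  x=-1.165: |R|=1.08478 >1
Interval (-1.0860, 0).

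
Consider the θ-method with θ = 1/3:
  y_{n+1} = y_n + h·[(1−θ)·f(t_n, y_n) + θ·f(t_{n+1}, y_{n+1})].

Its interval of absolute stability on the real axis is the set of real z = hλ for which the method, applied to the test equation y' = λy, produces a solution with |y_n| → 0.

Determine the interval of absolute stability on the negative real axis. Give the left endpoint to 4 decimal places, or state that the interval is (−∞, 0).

On y'=λy, z=hλ:
  y_{n+1} = y_n + z·[2/3·y_n + 1/3·y_{n+1}] ⇒ (1 − 1/3z)y_{n+1} = (1 + 2/3z)y_n
  ⇒ R(z) = (1 + 2/3z)/(1 − 1/3z).

Boundary: |R(x)|=1, x<0.
x=-1.36: |R|=0.0642
R=−1: 1+2/3x = −1+1/3x ⇒ -1/3x=2 ⇒ x=2/(-1/3)=-6.0000
Confirm numerically:
  x=-5.737: |R|=0.96990 <1
  x=-2.914: |R|=0.47819 <1
  x=-2.741: |R|=0.43233 <1
  x=-6.550: |R|=1.05759 >1
  x=-6.312: |R|=1.03351 >1
So |R|<1 on (-6.0000, 0).

(-6.0000, 0).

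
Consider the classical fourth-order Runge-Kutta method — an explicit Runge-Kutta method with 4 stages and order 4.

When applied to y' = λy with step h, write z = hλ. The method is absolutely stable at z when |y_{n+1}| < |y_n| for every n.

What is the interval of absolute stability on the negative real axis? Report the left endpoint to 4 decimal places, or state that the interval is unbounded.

Test eqn y'=λy, z=hλ:
  order 4, 4-stage ⇒ R(z)=1+z+z^2/2+z^3/6+z^4/24
  (e.g. R(-1.11)=0.34136, |R|=0.34136)

Need |R(x)|<1, x<0.
x=-1.11: |R|=0.3414
|R(-2.24)|=0.4446 |R(-2.19)|=0.4159 |R(-1.13)|=0.3359
Bisect:
  x_lo=-3.2654 |R|=2.0003  x_hi=-0.2271 |R|=0.7969
  mid=-1.74624 |R|=0.27839 →hi
  mid=-2.50582 |R|=0.65416 →hi
  mid=-2.88561 |R|=1.16208 →lo
  mid=-2.69571 |R|=0.87313 →hi
  mid=-2.79066 |R|=1.00812 →lo
  mid=-2.74319 |R|=0.93835 →hi
  mid=-2.76692 |R|=0.97265 →hi
  mid=-2.77879 |R|=0.99024 →hi
  mid=-2.78473 |R|=0.99914 →hi
  ...
  [-2.78547,-2.78528] ⇒ x*=-2.7853
Interval (-2.7853, 0).

z∈(-2.7853,0).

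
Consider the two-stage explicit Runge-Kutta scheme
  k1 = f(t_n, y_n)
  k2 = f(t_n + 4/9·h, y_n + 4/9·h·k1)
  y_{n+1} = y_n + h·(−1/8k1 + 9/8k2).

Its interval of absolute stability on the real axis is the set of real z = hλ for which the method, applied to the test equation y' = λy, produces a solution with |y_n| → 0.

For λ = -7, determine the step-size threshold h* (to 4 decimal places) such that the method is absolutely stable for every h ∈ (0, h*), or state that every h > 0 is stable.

Set f=λy, z=hλ:
  k1=λy_n ⇒ h·k1=z·y_n;  k2=λ(1+4/9z)y_n ⇒ h·k2=z(1+4/9z)y_n
  y_{n+1}/y_n = 1 − 1/8z + 9/8z(1+4/9z) = 1 + z + 1/2z²
  so R(z) = 1 + z + 1/2z².

Find x<0 with |R(x)|<1.
x=-1.12: |R|=0.5072
R=1: x+1/2x²=0 ⇒ x=−2=-2.0000; min R=1−1/(4·1/2)=0.5000>−1
Confirm numerically:
  x=-1.808: |R|=0.82643 <1
  x=-1.448: |R|=0.60035 <1
  x=-0.965: |R|=0.50061 <1
  x=-0.913: |R|=0.50378 <1
  x=-2.249: |R|=1.28000 >1
  x=-2.212: |R|=1.23447 >1
So |R|<1 on (-2.0000, 0).

(-2.0000,0); λ=-7 ⇒ h* = (2)/7 = 0.2857.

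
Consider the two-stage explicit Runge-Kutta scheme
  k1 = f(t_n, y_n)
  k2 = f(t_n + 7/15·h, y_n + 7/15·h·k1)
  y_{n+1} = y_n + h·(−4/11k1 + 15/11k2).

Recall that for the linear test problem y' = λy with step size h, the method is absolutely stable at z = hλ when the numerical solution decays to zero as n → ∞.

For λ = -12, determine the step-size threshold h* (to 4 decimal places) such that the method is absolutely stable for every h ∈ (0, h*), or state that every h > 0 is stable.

(-1.5714,0); λ=-12 ⇒ h* = (11/7)/12 = 0.1310.

Test eqn y'=λy, z=hλ:
  k1=λy_n ⇒ h·k1=z·y_n;  k2=λ(1+7/15z)y_n ⇒ h·k2=z(1+7/15z)y_n
  y_{n+1}/y_n = 1 − 4/11z + 15/11z(1+7/15z) = 1 + z + 7/11z²
  so R(z) = 1 + z + 7/11z².

Solve |R(x)|<1 on ℝ⁻.
x=-0.92: |R|=0.6186
R=1: x+7/11x²=0 ⇒ x=−11/7=-1.5714; min R=1−1/(4·7/11)=0.6071>−1
Confirm numerically:
  x=-1.260: |R|=0.75029 <1
  x=-0.704: |R|=0.61139 <1
  x=-1.933: |R|=1.44477 >1
  x=-1.863: |R|=1.34567 >1
Interval (-1.5714, 0).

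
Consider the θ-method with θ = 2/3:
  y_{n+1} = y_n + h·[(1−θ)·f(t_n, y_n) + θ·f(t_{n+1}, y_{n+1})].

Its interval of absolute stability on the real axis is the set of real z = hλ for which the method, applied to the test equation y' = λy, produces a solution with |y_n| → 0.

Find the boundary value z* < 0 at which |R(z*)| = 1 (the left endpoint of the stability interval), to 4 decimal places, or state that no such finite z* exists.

(−∞, 0) — no finite endpoint.

Set f=λy, z=hλ:
  y_{n+1} = y_n + z·[1/3·y_n + 2/3·y_{n+1}] ⇒ (1 − 2/3z)y_{n+1} = (1 + 1/3z)y_n
  Hence R(z) = (1 + 1/3z)/(1 − 2/3z).

Need |R(x)|<1, x<0.
x=-1.07: |R|=0.3755
x=-2: |R|=0.1429
x=-10: |R|=0.3043
x=-100: |R|=0.4778
θ=2/3≥1/2 ⇒ |1+1/3x|<|1−2/3x| ∀x<0 ⇒ unbounded interval.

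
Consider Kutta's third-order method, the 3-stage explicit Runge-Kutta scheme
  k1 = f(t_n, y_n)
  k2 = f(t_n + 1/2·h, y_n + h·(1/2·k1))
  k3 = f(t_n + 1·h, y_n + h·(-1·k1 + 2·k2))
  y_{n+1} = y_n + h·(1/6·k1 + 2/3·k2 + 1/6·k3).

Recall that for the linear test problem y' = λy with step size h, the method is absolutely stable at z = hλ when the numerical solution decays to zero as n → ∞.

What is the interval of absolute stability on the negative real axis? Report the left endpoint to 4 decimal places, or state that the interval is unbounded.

z∈(-2.5127,0).

Set f=λy, z=hλ:
  order 3, 3-stage ⇒ R(z)=1+z+z^2/2+z^3/6
  (e.g. R(-1.03)=0.31833, |R|=0.31833)

Boundary: |R(x)|=1, x<0.
x=-1.03: |R|=0.3183
|R(-2.4)|=0.8240 |R(-1.82)|=0.1686 |R(-1.06)|=0.3033
Bisect:
  x_lo=-3.3050 |R|=2.8601  x_hi=-0.1751 |R|=0.8394
  mid=-1.74001 |R|=0.10421 →hi
  mid=-2.52249 |R|=1.01609 →lo
  mid=-2.13125 |R|=0.47357 →hi
  mid=-2.32687 |R|=0.71944 →hi
  mid=-2.42468 |R|=0.86095 →hi
  mid=-2.47358 |R|=0.93676 →hi
  mid=-2.49804 |R|=0.97598 →hi
  mid=-2.51026 |R|=0.99592 →hi
  mid=-2.51637 |R|=1.00598 →lo
  ...
  [-2.51294,-2.51274] ⇒ x*=-2.5127
So |R|<1 on (-2.5127, 0).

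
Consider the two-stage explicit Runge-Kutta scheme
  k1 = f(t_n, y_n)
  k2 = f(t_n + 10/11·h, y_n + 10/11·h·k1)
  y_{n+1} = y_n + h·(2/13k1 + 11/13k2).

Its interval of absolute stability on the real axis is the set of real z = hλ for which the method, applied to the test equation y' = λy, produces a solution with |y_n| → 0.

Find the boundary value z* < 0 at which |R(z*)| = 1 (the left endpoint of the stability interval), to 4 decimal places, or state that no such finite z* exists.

Set f=λy, z=hλ:
  k1=λy_n ⇒ h·k1=z·y_n;  k2=λ(1+10/11z)y_n ⇒ h·k2=z(1+10/11z)y_n
  y_{n+1}/y_n = 1 + 2/13z + 11/13z(1+10/11z) = 1 + z + 10/13z²
  R(z) = 1 + z + 10/13z².

Need |R(x)|<1, x<0.
x=-1.76: |R|=1.6228
R=1: x+10/13x²=0 ⇒ x=−13/10=-1.3000; min R=1−1/(4·10/13)=0.6750>−1
Confirm numerically:
  x=-1.124: |R|=0.84783 <1
  x=-1.069: |R|=0.81005 <1
  x=-0.899: |R|=0.72269 <1
  x=-0.877: |R|=0.71464 <1
  x=-1.569: |R|=1.32466 >1
  x=-1.372: |R|=1.07599 >1
Interval (-1.3000, 0).

z* = -1.3000.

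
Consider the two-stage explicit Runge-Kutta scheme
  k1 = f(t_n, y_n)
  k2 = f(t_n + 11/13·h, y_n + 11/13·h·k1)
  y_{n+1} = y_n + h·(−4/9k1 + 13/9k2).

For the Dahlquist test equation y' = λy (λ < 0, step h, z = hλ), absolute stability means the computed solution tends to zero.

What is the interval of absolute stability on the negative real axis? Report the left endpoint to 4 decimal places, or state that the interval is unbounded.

(-0.8182, 0).

Test eqn y'=λy, z=hλ:
  k1=λy_n ⇒ h·k1=z·y_n;  k2=λ(1+11/13z)y_n ⇒ h·k2=z(1+11/13z)y_n
  y_{n+1}/y_n = 1 − 4/9z + 13/9z(1+11/13z) = 1 + z + 11/9z²
  ⇒ R(z) = 1 + z + 11/9z².

Need |R(x)|<1, x<0.
x=-1.08: |R|=1.3456
R=1: x+11/9x²=0 ⇒ x=−9/11=-0.8182; min R=1−1/(4·11/9)=0.7955>−1
Confirm numerically:
  x=-0.648: |R|=0.86522 <1
  x=-0.629: |R|=0.85456 <1
  x=-0.525: |R|=0.81188 <1
  x=-1.389: |R|=1.96906 >1
  x=-1.274: |R|=1.70976 >1
  x=-0.984: |R|=1.19942 >1
Stable set (-0.8182, 0).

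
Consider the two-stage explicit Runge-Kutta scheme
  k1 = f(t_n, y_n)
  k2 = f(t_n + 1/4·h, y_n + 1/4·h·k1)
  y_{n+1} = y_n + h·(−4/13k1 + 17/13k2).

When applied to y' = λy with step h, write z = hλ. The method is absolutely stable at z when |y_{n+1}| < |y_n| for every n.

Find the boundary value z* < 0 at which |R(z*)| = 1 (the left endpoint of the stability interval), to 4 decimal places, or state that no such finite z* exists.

z* = -3.0588.

Set f=λy, z=hλ:
  k1=λy_n ⇒ h·k1=z·y_n;  k2=λ(1+1/4z)y_n ⇒ h·k2=z(1+1/4z)y_n
  y_{n+1}/y_n = 1 − 4/13z + 17/13z(1+1/4z) = 1 + z + 17/52z²
  ⇒ R(z) = 1 + z + 17/52z².

Solve |R(x)|<1 on ℝ⁻.
x=-1.57: |R|=0.2358
R=1: x+17/52x²=0 ⇒ x=−52/17=-3.0588; min R=1−1/(4·17/52)=0.2353>−1
Confirm numerically:
  x=-2.996: |R|=0.93847 <1
  x=-2.084: |R|=0.33585 <1
  x=-1.889: |R|=0.27757 <1
  x=-1.384: |R|=0.24221 <1
  x=-3.281: |R|=1.23831 >1
  x=-3.104: |R|=1.04584 >1
Interval (-3.0588, 0).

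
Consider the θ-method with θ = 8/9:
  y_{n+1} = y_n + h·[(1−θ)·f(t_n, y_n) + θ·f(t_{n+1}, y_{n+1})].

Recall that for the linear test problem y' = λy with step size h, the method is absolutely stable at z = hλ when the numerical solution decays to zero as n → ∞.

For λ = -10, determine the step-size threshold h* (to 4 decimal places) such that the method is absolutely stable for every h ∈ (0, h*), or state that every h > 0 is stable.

unbounded; (−∞, 0). Any h>0 works for λ=-10.

On y'=λy, z=hλ:
  y_{n+1} = y_n + z·[1/9·y_n + 8/9·y_{n+1}] ⇒ (1 − 8/9z)y_{n+1} = (1 + 1/9z)y_n
  ⇒ R(z) = (1 + 1/9z)/(1 − 8/9z).

Boundary: |R(x)|=1, x<0.
x=-1.3: |R|=0.3969
x=-2: |R|=0.2800
x=-10: |R|=0.0112
x=-100: |R|=0.1125
θ=8/9≥1/2 ⇒ |1+1/9x|<|1−8/9x| ∀x<0 ⇒ interval (−∞,0).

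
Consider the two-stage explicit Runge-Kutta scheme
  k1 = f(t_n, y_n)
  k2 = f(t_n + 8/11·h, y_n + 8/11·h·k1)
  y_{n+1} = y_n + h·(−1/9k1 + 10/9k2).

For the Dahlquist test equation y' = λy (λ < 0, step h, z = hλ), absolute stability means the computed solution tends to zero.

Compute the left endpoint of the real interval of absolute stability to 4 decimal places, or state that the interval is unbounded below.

Set f=λy, z=hλ:
  k1=λy_n ⇒ h·k1=z·y_n;  k2=λ(1+8/11z)y_n ⇒ h·k2=z(1+8/11z)y_n
  y_{n+1}/y_n = 1 − 1/9z + 10/9z(1+8/11z) = 1 + z + 80/99z²
  ⇒ R(z) = 1 + z + 80/99z².

Need |R(x)|<1, x<0.
x=-0.47: |R|=0.7085
R=1: x+80/99x²=0 ⇒ x=−99/80=-1.2375; min R=1−1/(4·80/99)=0.6906>−1
Confirm numerically:
  x=-0.949: |R|=0.77876 <1
  x=-0.568: |R|=0.69271 <1
  x=-0.535: |R|=0.69629 <1
  x=-1.749: |R|=1.72292 >1
  x=-1.592: |R|=1.45605 >1
  x=-1.587: |R|=1.44821 >1
Interval (-1.2375, 0).

left endpoint -1.2375.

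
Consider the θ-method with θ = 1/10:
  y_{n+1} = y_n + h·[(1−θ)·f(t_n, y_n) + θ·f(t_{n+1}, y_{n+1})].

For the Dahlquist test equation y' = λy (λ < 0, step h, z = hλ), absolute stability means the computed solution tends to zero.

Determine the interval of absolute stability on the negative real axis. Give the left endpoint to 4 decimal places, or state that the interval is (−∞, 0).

z∈(-2.5000,0).

Test eqn y'=λy, z=hλ:
  y_{n+1} = y_n + z·[9/10·y_n + 1/10·y_{n+1}] ⇒ (1 − 1/10z)y_{n+1} = (1 + 9/10z)y_n
  ⇒ R(z) = (1 + 9/10z)/(1 − 1/10z).

Need |R(x)|<1, x<0.
x=-0.72: |R|=0.3284
R=−1: 1+9/10x = −1+1/10x ⇒ -4/5x=2 ⇒ x=2/(-4/5)=-2.5000
Confirm numerically:
  x=-2.378: |R|=0.92115 <1
  x=-1.616: |R|=0.39118 <1
  x=-1.449: |R|=0.26561 <1
  x=-2.904: |R|=1.25046 >1
  x=-2.899: |R|=1.24746 >1
  x=-2.859: |R|=1.22335 >1
Stable set (-2.5000, 0).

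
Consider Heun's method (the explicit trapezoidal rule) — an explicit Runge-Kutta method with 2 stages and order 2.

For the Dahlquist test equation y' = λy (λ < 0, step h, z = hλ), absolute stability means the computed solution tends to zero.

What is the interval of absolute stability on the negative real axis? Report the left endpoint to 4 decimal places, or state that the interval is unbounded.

Set f=λy, z=hλ:
  order 2, 2-stage ⇒ R(z)=1+z+z^2/2
  (e.g. R(-0.35)=0.71125, |R|=0.71125)

Find x<0 with |R(x)|<1.
x=-0.35: |R|=0.7113
|R(-2.13)|=1.1384 |R(-0.79)|=0.5221 |R(-0.7)|=0.5450
Bisect:
  x_lo=-2.7872 |R|=2.0970  x_hi=-0.1658 |R|=0.8479
  mid=-1.47650 |R|=0.61353 →hi
  mid=-2.13185 |R|=1.14054 →lo
  mid=-1.80418 |R|=0.82335 →hi
  mid=-1.96801 |R|=0.96852 →hi
  mid=-2.04993 |R|=1.05117 →lo
  mid=-2.00897 |R|=1.00901 →lo
  mid=-1.98849 |R|=0.98856 →hi
  ...
  [-2.00001,-1.99985] ⇒ x*=-2.0000
Stable set (-2.0000, 0).

z∈(-2.0000,0).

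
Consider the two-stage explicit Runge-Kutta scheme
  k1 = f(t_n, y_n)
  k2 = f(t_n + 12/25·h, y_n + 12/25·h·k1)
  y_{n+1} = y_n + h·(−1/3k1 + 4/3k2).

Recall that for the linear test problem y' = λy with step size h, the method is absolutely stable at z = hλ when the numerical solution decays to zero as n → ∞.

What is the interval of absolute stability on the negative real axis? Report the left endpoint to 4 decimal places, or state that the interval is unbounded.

z∈(-1.5625,0).

On y'=λy, z=hλ:
  k1=λy_n ⇒ h·k1=z·y_n;  k2=λ(1+12/25z)y_n ⇒ h·k2=z(1+12/25z)y_n
  y_{n+1}/y_n = 1 − 1/3z + 4/3z(1+12/25z) = 1 + z + 16/25z²
  R(z) = 1 + z + 16/25z².

Solve |R(x)|<1 on ℝ⁻.
x=-0.66: |R|=0.6188
R=1: x+16/25x²=0 ⇒ x=−25/16=-1.5625; min R=1−1/(4·16/25)=0.6094>−1
Confirm numerically:
  x=-1.463: |R|=0.90684 <1
  x=-1.304: |R|=0.78427 <1
  x=-1.221: |R|=0.73314 <1
  x=-0.658: |R|=0.61910 <1
  x=-1.763: |R|=1.22623 >1
  x=-1.693: |R|=1.14140 >1
So |R|<1 on (-1.5625, 0).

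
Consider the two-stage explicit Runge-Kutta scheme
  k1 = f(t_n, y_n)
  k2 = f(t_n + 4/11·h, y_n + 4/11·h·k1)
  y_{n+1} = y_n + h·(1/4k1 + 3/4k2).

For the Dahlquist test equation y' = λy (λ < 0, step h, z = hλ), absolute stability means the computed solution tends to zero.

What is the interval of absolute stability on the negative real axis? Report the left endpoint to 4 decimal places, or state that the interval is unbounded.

With y'=λy (z=hλ):
  k1=λy_n ⇒ h·k1=z·y_n;  k2=λ(1+4/11z)y_n ⇒ h·k2=z(1+4/11z)y_n
  y_{n+1}/y_n = 1 + 1/4z + 3/4z(1+4/11z) = 1 + z + 3/11z²
  Hence R(z) = 1 + z + 3/11z².

Boundary: |R(x)|=1, x<0.
x=-1.52: |R|=0.1101
R=1: x+3/11x²=0 ⇒ x=−11/3=-3.6667; min R=1−1/(4·3/11)=0.0833>−1
Confirm numerically:
  x=-3.551: |R|=0.88798 <1
  x=-2.623: |R|=0.25340 <1
  x=-1.511: |R|=0.11167 <1
  x=-4.146: |R|=1.54200 >1
  x=-4.029: |R|=1.39814 >1
  x=-3.769: |R|=1.10519 >1
Stable set (-3.6667, 0).

z∈(-3.6667,0).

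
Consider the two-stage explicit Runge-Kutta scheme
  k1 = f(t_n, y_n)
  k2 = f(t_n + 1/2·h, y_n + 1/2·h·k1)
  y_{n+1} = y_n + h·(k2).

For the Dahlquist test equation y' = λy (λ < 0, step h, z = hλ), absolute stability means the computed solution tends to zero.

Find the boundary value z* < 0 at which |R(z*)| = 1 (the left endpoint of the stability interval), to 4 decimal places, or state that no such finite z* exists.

Set f=λy, z=hλ:
  k1=λy_n ⇒ h·k1=z·y_n;  k2=λ(1+1/2z)y_n ⇒ h·k2=z(1+1/2z)y_n
  y_{n+1}/y_n = 1 + z(1+1/2z) = 1 + z + 1/2z²
  Hence R(z) = 1 + z + 1/2z².

Solve |R(x)|<1 on ℝ⁻.
x=-0.53: |R|=0.6104
R=1: x+1/2x²=0 ⇒ x=−2=-2.0000; min R=1−1/(4·1/2)=0.5000>−1
Confirm numerically:
  x=-1.542: |R|=0.64688 <1
  x=-1.331: |R|=0.55478 <1
  x=-1.012: |R|=0.50007 <1
  x=-0.920: |R|=0.50320 <1
  x=-2.344: |R|=1.40317 >1
  x=-2.119: |R|=1.12608 >1
  x=-2.038: |R|=1.03872 >1
So |R|<1 on (-2.0000, 0).

left endpoint -2.0000.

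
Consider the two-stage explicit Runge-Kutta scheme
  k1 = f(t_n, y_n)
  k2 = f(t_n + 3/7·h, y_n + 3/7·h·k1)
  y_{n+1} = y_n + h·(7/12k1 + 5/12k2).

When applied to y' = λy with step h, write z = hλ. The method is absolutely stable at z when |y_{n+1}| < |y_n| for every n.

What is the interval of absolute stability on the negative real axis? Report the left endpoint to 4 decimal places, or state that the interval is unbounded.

(-5.6000, 0).

Set f=λy, z=hλ:
  k1=λy_n ⇒ h·k1=z·y_n;  k2=λ(1+3/7z)y_n ⇒ h·k2=z(1+3/7z)y_n
  y_{n+1}/y_n = 1 + 7/12z + 5/12z(1+3/7z) = 1 + z + 5/28z²
  so R(z) = 1 + z + 5/28z².

Find x<0 with |R(x)|<1.
x=-1.67: |R|=0.1720
R=1: x+5/28x²=0 ⇒ x=−28/5=-5.6000; min R=1−1/(4·5/28)=-0.4000>−1
Confirm numerically:
  x=-5.216: |R|=0.64233 <1
  x=-4.649: |R|=0.21050 <1
  x=-3.960: |R|=0.15971 <1
  x=-3.772: |R|=0.23129 <1
  x=-6.118: |R|=1.56592 >1
  x=-5.663: |R|=1.06371 >1
So |R|<1 on (-5.6000, 0).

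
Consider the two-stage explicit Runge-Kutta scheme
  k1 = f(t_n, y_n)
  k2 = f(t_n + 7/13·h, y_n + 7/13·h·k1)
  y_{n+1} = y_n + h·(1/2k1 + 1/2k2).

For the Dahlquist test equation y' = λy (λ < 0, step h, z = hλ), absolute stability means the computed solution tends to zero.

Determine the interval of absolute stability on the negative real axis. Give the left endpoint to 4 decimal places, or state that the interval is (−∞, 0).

With y'=λy (z=hλ):
  k1=λy_n ⇒ h·k1=z·y_n;  k2=λ(1+7/13z)y_n ⇒ h·k2=z(1+7/13z)y_n
  y_{n+1}/y_n = 1 + 1/2z + 1/2z(1+7/13z) = 1 + z + 7/26z²
  so R(z) = 1 + z + 7/26z².

Boundary: |R(x)|=1, x<0.
x=-1.26: |R|=0.1674
R=1: x+7/26x²=0 ⇒ x=−26/7=-3.7143; min R=1−1/(4·7/26)=0.0714>−1
Confirm numerically:
  x=-3.601: |R|=0.89017 <1
  x=-2.696: |R|=0.26088 <1
  x=-1.923: |R|=0.07260 <1
  x=-4.240: |R|=1.60012 >1
  x=-4.073: |R|=1.39336 >1
  x=-3.852: |R|=1.14282 >1
Interval (-3.7143, 0).

z∈(-3.7143,0).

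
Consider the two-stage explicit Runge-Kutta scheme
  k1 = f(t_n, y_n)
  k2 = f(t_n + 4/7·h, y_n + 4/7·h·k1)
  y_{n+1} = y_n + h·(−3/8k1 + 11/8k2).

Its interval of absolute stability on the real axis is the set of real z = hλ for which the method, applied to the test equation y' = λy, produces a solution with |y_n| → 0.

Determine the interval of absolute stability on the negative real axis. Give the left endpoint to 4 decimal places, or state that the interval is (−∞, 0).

z∈(-1.2727,0).

Test eqn y'=λy, z=hλ:
  k1=λy_n ⇒ h·k1=z·y_n;  k2=λ(1+4/7z)y_n ⇒ h·k2=z(1+4/7z)y_n
  y_{n+1}/y_n = 1 − 3/8z + 11/8z(1+4/7z) = 1 + z + 11/14z²
  Hence R(z) = 1 + z + 11/14z².

Solve |R(x)|<1 on ℝ⁻.
x=-0.92: |R|=0.7450
R=1: x+11/14x²=0 ⇒ x=−14/11=-1.2727; min R=1−1/(4·11/14)=0.6818>−1
Confirm numerically:
  x=-1.136: |R|=0.87796 <1
  x=-0.713: |R|=0.68643 <1
  x=-0.691: |R|=0.68416 <1
  x=-0.614: |R|=0.68221 <1
  x=-1.690: |R|=1.55408 >1
  x=-1.453: |R|=1.20581 >1
Interval (-1.2727, 0).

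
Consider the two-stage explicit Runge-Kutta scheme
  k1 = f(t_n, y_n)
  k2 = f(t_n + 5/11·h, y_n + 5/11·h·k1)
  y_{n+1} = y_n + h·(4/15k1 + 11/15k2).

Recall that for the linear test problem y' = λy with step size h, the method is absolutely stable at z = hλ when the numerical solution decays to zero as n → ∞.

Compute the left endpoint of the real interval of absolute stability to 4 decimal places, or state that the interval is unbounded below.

With y'=λy (z=hλ):
  k1=λy_n ⇒ h·k1=z·y_n;  k2=λ(1+5/11z)y_n ⇒ h·k2=z(1+5/11z)y_n
  y_{n+1}/y_n = 1 + 4/15z + 11/15z(1+5/11z) = 1 + z + 1/3z²
  Hence R(z) = 1 + z + 1/3z².

Boundary: |R(x)|=1, x<0.
x=-0.41: |R|=0.6460
R=1: x+1/3x²=0 ⇒ x=−3=-3.0000; min R=1−1/(4·1/3)=0.2500>−1
Confirm numerically:
  x=-1.557: |R|=0.25108 <1
  x=-1.337: |R|=0.25886 <1
  x=-1.254: |R|=0.27017 <1
  x=-1.216: |R|=0.27689 <1
  x=-3.476: |R|=1.55153 >1
  x=-3.311: |R|=1.34324 >1
  x=-3.045: |R|=1.04567 >1
Interval (-3.0000, 0).

left endpoint -3.0000.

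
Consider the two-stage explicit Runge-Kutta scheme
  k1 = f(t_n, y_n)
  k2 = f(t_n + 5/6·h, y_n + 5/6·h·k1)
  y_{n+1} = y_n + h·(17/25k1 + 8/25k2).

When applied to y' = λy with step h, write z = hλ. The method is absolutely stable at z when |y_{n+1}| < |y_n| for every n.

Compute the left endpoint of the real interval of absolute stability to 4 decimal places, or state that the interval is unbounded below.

z* = -3.7500.

Test eqn y'=λy, z=hλ:
  k1=λy_n ⇒ h·k1=z·y_n;  k2=λ(1+5/6z)y_n ⇒ h·k2=z(1+5/6z)y_n
  y_{n+1}/y_n = 1 + 17/25z + 8/25z(1+5/6z) = 1 + z + 4/15z²
  ⇒ R(z) = 1 + z + 4/15z².

Need |R(x)|<1, x<0.
x=-1.13: |R|=0.2105
R=1: x+4/15x²=0 ⇒ x=−15/4=-3.7500; min R=1−1/(4·4/15)=0.0625>−1
Confirm numerically:
  x=-3.567: |R|=0.82593 <1
  x=-2.567: |R|=0.19020 <1
  x=-1.913: |R|=0.06289 <1
  x=-1.602: |R|=0.08237 <1
  x=-4.217: |R|=1.52516 >1
  x=-3.982: |R|=1.24635 >1
Stable set (-3.7500, 0).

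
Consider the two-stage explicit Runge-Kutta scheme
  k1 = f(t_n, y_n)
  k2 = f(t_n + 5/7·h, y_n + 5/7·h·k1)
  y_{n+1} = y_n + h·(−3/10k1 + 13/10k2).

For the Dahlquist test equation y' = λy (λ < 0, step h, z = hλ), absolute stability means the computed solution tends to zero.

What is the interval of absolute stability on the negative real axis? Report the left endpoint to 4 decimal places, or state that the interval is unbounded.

On y'=λy, z=hλ:
  k1=λy_n ⇒ h·k1=z·y_n;  k2=λ(1+5/7z)y_n ⇒ h·k2=z(1+5/7z)y_n
  y_{n+1}/y_n = 1 − 3/10z + 13/10z(1+5/7z) = 1 + z + 13/14z²
  so R(z) = 1 + z + 13/14z².

Boundary: |R(x)|=1, x<0.
x=-0.84: |R|=0.8152
R=1: x+13/14x²=0 ⇒ x=−14/13=-1.0769; min R=1−1/(4·13/14)=0.7308>−1
Confirm numerically:
  x=-0.965: |R|=0.89971 <1
  x=-0.896: |R|=0.84947 <1
  x=-0.848: |R|=0.81974 <1
  x=-1.545: |R|=1.67152 >1
  x=-1.246: |R|=1.19562 >1
  x=-1.171: |R|=1.10230 >1
Interval (-1.0769, 0).

z∈(-1.0769,0).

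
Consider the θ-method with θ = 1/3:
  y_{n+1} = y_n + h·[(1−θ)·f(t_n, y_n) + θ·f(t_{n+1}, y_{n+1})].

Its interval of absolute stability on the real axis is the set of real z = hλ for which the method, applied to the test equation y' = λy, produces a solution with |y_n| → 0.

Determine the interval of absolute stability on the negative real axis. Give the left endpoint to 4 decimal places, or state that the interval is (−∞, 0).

With y'=λy (z=hλ):
  y_{n+1} = y_n + z·[2/3·y_n + 1/3·y_{n+1}] ⇒ (1 − 1/3z)y_{n+1} = (1 + 2/3z)y_n
  R(z) = (1 + 2/3z)/(1 − 1/3z).

Need |R(x)|<1, x<0.
x=-0.44: |R|=0.6163
R=−1: 1+2/3x = −1+1/3x ⇒ -1/3x=2 ⇒ x=2/(-1/3)=-6.0000
Confirm numerically:
  x=-4.231: |R|=0.75536 <1
  x=-4.163: |R|=0.74354 <1
  x=-2.819: |R|=0.45334 <1
  x=-2.672: |R|=0.41326 <1
  x=-6.566: |R|=1.05917 >1
  x=-6.499: |R|=1.05253 >1
  x=-6.446: |R|=1.04722 >1
Interval (-6.0000, 0).

(-6.0000, 0).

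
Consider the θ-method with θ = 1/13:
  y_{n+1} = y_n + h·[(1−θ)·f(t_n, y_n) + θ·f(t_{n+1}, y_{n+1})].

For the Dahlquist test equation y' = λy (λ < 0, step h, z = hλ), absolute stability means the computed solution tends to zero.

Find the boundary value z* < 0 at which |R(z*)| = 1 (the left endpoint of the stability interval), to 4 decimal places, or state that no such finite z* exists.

Set f=λy, z=hλ:
  y_{n+1} = y_n + z·[12/13·y_n + 1/13·y_{n+1}] ⇒ (1 − 1/13z)y_{n+1} = (1 + 12/13z)y_n
  so R(z) = (1 + 12/13z)/(1 − 1/13z).

Find x<0 with |R(x)|<1.
x=-1.09: |R|=0.0057
R=−1: 1+12/13x = −1+1/13x ⇒ -11/13x=2 ⇒ x=2/(-11/13)=-2.3636
Confirm numerically:
  x=-1.960: |R|=0.70321 <1
  x=-1.060: |R|=0.01991 <1
  x=-0.977: |R|=0.09129 <1
  x=-2.856: |R|=1.34157 >1
  x=-2.699: |R|=1.23498 >1
So |R|<1 on (-2.3636, 0).

left endpoint -2.3636.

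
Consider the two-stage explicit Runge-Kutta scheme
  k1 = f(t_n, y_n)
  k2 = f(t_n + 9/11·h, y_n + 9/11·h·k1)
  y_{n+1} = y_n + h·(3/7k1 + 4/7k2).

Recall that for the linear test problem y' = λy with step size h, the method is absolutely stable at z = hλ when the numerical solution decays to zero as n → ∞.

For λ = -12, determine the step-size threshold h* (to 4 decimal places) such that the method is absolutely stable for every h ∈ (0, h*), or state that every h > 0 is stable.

(-2.1389,0); λ=-12 ⇒ h* = (77/36)/12 = 0.1782.

With y'=λy (z=hλ):
  k1=λy_n ⇒ h·k1=z·y_n;  k2=λ(1+9/11z)y_n ⇒ h·k2=z(1+9/11z)y_n
  y_{n+1}/y_n = 1 + 3/7z + 4/7z(1+9/11z) = 1 + z + 36/77z²
  Hence R(z) = 1 + z + 36/77z².

Find x<0 with |R(x)|<1.
x=-0.32: |R|=0.7279
R=1: x+36/77x²=0 ⇒ x=−77/36=-2.1389; min R=1−1/(4·36/77)=0.4653>−1
Confirm numerically:
  x=-1.824: |R|=0.73147 <1
  x=-1.728: |R|=0.66804 <1
  x=-1.018: |R|=0.46652 <1
  x=-2.671: |R|=1.66449 >1
  x=-2.544: |R|=1.48184 >1
  x=-2.499: |R|=1.42074 >1
So |R|<1 on (-2.1389, 0).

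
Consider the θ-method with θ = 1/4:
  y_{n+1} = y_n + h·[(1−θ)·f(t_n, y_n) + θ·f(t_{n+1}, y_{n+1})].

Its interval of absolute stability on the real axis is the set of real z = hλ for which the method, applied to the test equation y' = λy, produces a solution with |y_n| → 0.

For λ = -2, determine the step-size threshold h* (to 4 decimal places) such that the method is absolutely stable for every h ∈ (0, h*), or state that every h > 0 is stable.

(-4.0000,0); λ=-2 ⇒ h* = (4)/2 = 2.0000.

On y'=λy, z=hλ:
  y_{n+1} = y_n + z·[3/4·y_n + 1/4·y_{n+1}] ⇒ (1 − 1/4z)y_{n+1} = (1 + 3/4z)y_n
  R(z) = (1 + 3/4z)/(1 − 1/4z).

Boundary: |R(x)|=1, x<0.
x=-1.75: |R|=0.2174
R=−1: 1+3/4x = −1+1/4x ⇒ -1/2x=2 ⇒ x=2/(-1/2)=-4.0000
Confirm numerically:
  x=-2.673: |R|=0.60228 <1
  x=-2.123: |R|=0.38690 <1
  x=-1.772: |R|=0.22800 <1
  x=-4.498: |R|=1.11720 >1
  x=-4.207: |R|=1.05044 >1
  x=-4.138: |R|=1.03391 >1
So |R|<1 on (-4.0000, 0).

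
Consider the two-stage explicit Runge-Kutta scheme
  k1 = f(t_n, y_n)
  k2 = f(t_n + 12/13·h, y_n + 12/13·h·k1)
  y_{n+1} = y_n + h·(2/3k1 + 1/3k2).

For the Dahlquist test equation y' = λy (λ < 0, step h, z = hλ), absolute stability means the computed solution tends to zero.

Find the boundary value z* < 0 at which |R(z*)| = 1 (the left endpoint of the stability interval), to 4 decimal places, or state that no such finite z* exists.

Set f=λy, z=hλ:
  k1=λy_n ⇒ h·k1=z·y_n;  k2=λ(1+12/13z)y_n ⇒ h·k2=z(1+12/13z)y_n
  y_{n+1}/y_n = 1 + 2/3z + 1/3z(1+12/13z) = 1 + z + 4/13z²
  R(z) = 1 + z + 4/13z².

Boundary: |R(x)|=1, x<0.
x=-1.57: |R|=0.1884
R=1: x+4/13x²=0 ⇒ x=−13/4=-3.2500; min R=1−1/(4·4/13)=0.1875>−1
Confirm numerically:
  x=-2.971: |R|=0.74495 <1
  x=-2.495: |R|=0.42039 <1
  x=-1.916: |R|=0.21356 <1
  x=-1.746: |R|=0.19200 <1
  x=-3.775: |R|=1.60981 >1
  x=-3.438: |R|=1.19888 >1
  x=-3.387: |R|=1.14278 >1
Interval (-3.2500, 0).

z* = -3.2500.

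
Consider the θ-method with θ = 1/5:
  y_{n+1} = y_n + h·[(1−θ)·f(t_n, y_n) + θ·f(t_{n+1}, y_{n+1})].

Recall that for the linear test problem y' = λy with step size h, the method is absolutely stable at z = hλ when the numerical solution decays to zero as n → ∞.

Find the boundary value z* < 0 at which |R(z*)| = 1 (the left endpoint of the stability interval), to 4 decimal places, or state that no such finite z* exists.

left endpoint -3.3333.

Set f=λy, z=hλ:
  y_{n+1} = y_n + z·[4/5·y_n + 1/5·y_{n+1}] ⇒ (1 − 1/5z)y_{n+1} = (1 + 4/5z)y_n
  R(z) = (1 + 4/5z)/(1 − 1/5z).

Boundary: |R(x)|=1, x<0.
x=-1.22: |R|=0.0193
R=−1: 1+4/5x = −1+1/5x ⇒ -3/5x=2 ⇒ x=2/(-3/5)=-3.3333
Confirm numerically:
  x=-2.995: |R|=0.87305 <1
  x=-2.106: |R|=0.48185 <1
  x=-1.559: |R|=0.18844 <1
  x=-3.902: |R|=1.19164 >1
  x=-3.820: |R|=1.16553 >1
So |R|<1 on (-3.3333, 0).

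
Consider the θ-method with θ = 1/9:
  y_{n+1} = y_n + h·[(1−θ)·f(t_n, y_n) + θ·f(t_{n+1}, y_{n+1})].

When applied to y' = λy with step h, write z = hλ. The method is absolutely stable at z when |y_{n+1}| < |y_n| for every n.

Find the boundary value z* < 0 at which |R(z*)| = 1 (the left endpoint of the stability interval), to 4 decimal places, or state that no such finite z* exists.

left endpoint -2.5714.

Test eqn y'=λy, z=hλ:
  y_{n+1} = y_n + z·[8/9·y_n + 1/9·y_{n+1}] ⇒ (1 − 1/9z)y_{n+1} = (1 + 8/9z)y_n
  so R(z) = (1 + 8/9z)/(1 − 1/9z).

Find x<0 with |R(x)|<1.
x=-0.62: |R|=0.4200
R=−1: 1+8/9x = −1+1/9x ⇒ -7/9x=2 ⇒ x=2/(-7/9)=-2.5714
Confirm numerically:
  x=-2.463: |R|=0.93379 <1
  x=-1.909: |R|=0.57494 <1
  x=-1.679: |R|=0.41502 <1
  x=-1.514: |R|=0.29599 <1
  x=-3.127: |R|=1.32069 >1
  x=-3.099: |R|=1.30523 >1
  x=-2.743: |R|=1.10227 >1
Stable set (-2.5714, 0).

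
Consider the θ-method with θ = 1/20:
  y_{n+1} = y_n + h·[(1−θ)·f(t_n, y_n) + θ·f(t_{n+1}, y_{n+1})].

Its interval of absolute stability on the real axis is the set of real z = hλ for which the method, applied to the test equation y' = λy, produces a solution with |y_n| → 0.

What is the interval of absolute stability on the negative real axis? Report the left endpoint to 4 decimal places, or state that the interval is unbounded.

On y'=λy, z=hλ:
  y_{n+1} = y_n + z·[19/20·y_n + 1/20·y_{n+1}] ⇒ (1 − 1/20z)y_{n+1} = (1 + 19/20z)y_n
  ⇒ R(z) = (1 + 19/20z)/(1 − 1/20z).

Solve |R(x)|<1 on ℝ⁻.
x=-1.66: |R|=0.5328
R=−1: 1+19/20x = −1+1/20x ⇒ -9/10x=2 ⇒ x=2/(-9/10)=-2.2222
Confirm numerically:
  x=-2.069: |R|=0.87503 <1
  x=-1.952: |R|=0.77843 <1
  x=-1.007: |R|=0.04127 <1
  x=-2.569: |R|=1.27657 >1
  x=-2.496: |R|=1.21906 >1
Stable set (-2.2222, 0).

z∈(-2.2222,0).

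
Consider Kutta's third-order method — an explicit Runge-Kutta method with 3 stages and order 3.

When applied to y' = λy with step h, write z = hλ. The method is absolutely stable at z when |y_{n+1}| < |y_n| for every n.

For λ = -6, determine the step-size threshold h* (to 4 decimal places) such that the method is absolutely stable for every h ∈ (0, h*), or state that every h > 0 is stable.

Test eqn y'=λy, z=hλ:
  order 3, 3-stage ⇒ R(z)=1+z+z^2/2+z^3/6
  (e.g. R(-1.09)=0.28821, |R|=0.28821)

Find x<0 with |R(x)|<1.
x=-1.09: |R|=0.2882
|R(-2.74)|=1.4147 |R(-2.32)|=0.7100 |R(-1.96)|=0.2941
Bisect:
  x_lo=-3.2634 |R|=2.7310  x_hi=-0.3091 |R|=0.7337
  mid=-1.78629 |R|=0.14083 →hi
  mid=-2.52486 |R|=1.02003 →lo
  mid=-2.15557 |R|=0.50164 →hi
  mid=-2.34022 |R|=0.73799 →hi
  mid=-2.43254 |R|=0.87290 →hi
  mid=-2.47870 |R|=0.94489 →hi
  mid=-2.50178 |R|=0.98206 →hi
  ...
  [-2.51278,-2.51260] ⇒ x*=-2.5127
So |R|<1 on (-2.5127, 0).

(-2.5127,0); λ=-6 ⇒ h* = 0.4188.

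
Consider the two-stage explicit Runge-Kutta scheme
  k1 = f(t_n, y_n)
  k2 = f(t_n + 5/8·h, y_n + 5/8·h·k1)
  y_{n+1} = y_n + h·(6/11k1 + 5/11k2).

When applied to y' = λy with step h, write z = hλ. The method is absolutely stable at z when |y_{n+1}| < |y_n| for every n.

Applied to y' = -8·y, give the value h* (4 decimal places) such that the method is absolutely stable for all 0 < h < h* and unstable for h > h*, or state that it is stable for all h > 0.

(-3.5200,0); λ=-8 ⇒ h* = (88/25)/8 = 0.4400.

With y'=λy (z=hλ):
  k1=λy_n ⇒ h·k1=z·y_n;  k2=λ(1+5/8z)y_n ⇒ h·k2=z(1+5/8z)y_n
  y_{n+1}/y_n = 1 + 6/11z + 5/11z(1+5/8z) = 1 + z + 25/88z²
  Hence R(z) = 1 + z + 25/88z².

Need |R(x)|<1, x<0.
x=-0.37: |R|=0.6689
R=1: x+25/88x²=0 ⇒ x=−88/25=-3.5200; min R=1−1/(4·25/88)=0.1200>−1
Confirm numerically:
  x=-3.228: |R|=0.73222 <1
  x=-2.889: |R|=0.48211 <1
  x=-2.232: |R|=0.18329 <1
  x=-1.684: |R|=0.12164 <1
  x=-4.037: |R|=1.59293 >1
  x=-3.695: |R|=1.18370 >1
  x=-3.540: |R|=1.02011 >1
Interval (-3.5200, 0).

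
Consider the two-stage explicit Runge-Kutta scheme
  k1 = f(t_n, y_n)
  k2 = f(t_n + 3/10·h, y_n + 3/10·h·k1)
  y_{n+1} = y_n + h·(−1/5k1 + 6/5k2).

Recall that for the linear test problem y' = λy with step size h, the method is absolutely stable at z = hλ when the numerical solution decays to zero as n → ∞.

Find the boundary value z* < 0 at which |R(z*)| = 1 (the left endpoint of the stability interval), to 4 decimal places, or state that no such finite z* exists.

z* = -2.7778.

Set f=λy, z=hλ:
  k1=λy_n ⇒ h·k1=z·y_n;  k2=λ(1+3/10z)y_n ⇒ h·k2=z(1+3/10z)y_n
  y_{n+1}/y_n = 1 − 1/5z + 6/5z(1+3/10z) = 1 + z + 9/25z²
  so R(z) = 1 + z + 9/25z².

Find x<0 with |R(x)|<1.
x=-0.75: |R|=0.4525
R=1: x+9/25x²=0 ⇒ x=−25/9=-2.7778; min R=1−1/(4·9/25)=0.3056>−1
Confirm numerically:
  x=-1.666: |R|=0.33320 <1
  x=-1.630: |R|=0.32648 <1
  x=-1.362: |R|=0.30582 <1
  x=-2.955: |R|=1.18853 >1
  x=-2.814: |R|=1.03669 >1
So |R|<1 on (-2.7778, 0).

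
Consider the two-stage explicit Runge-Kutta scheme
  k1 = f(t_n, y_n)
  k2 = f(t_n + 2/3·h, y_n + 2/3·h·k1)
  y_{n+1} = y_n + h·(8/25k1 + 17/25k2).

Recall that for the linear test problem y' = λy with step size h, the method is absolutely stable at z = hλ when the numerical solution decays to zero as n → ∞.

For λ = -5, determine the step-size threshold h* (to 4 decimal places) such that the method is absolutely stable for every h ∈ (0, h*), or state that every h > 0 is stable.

On y'=λy, z=hλ:
  k1=λy_n ⇒ h·k1=z·y_n;  k2=λ(1+2/3z)y_n ⇒ h·k2=z(1+2/3z)y_n
  y_{n+1}/y_n = 1 + 8/25z + 17/25z(1+2/3z) = 1 + z + 34/75z²
  so R(z) = 1 + z + 34/75z².

Boundary: |R(x)|=1, x<0.
x=-0.75: |R|=0.5050
R=1: x+34/75x²=0 ⇒ x=−75/34=-2.2059; min R=1−1/(4·34/75)=0.4485>−1
Confirm numerically:
  x=-1.964: |R|=0.78464 <1
  x=-1.381: |R|=0.48358 <1
  x=-1.094: |R|=0.44857 <1
  x=-2.489: |R|=1.31945 >1
  x=-2.369: |R|=1.17518 >1
  x=-2.237: |R|=1.03156 >1
Stable set (-2.2059, 0).

(-2.2059,0); λ=-5 ⇒ h* = (75/34)/5 = 0.4412.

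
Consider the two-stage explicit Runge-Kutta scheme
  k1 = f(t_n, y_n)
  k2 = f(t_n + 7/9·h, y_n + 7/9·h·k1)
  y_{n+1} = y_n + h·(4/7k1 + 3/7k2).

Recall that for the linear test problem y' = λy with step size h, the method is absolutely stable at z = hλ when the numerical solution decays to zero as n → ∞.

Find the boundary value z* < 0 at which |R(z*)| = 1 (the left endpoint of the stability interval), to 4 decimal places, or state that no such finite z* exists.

On y'=λy, z=hλ:
  k1=λy_n ⇒ h·k1=z·y_n;  k2=λ(1+7/9z)y_n ⇒ h·k2=z(1+7/9z)y_n
  y_{n+1}/y_n = 1 + 4/7z + 3/7z(1+7/9z) = 1 + z + 1/3z²
  Hence R(z) = 1 + z + 1/3z².

Find x<0 with |R(x)|<1.
x=-0.47: |R|=0.6036
R=1: x+1/3x²=0 ⇒ x=−3=-3.0000; min R=1−1/(4·1/3)=0.2500>−1
Confirm numerically:
  x=-2.434: |R|=0.54079 <1
  x=-1.610: |R|=0.25403 <1
  x=-1.600: |R|=0.25333 <1
  x=-3.320: |R|=1.35413 >1
  x=-3.308: |R|=1.33962 >1
  x=-3.184: |R|=1.19529 >1
Interval (-3.0000, 0).

left endpoint -3.0000.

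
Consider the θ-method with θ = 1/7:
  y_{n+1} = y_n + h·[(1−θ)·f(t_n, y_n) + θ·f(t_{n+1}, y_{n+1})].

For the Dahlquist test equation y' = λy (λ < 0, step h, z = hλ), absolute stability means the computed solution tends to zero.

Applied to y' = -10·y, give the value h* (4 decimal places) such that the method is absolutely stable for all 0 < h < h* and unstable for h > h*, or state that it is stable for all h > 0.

Test eqn y'=λy, z=hλ:
  y_{n+1} = y_n + z·[6/7·y_n + 1/7·y_{n+1}] ⇒ (1 − 1/7z)y_{n+1} = (1 + 6/7z)y_n
  Hence R(z) = (1 + 6/7z)/(1 − 1/7z).

Boundary: |R(x)|=1, x<0.
x=-1.53: |R|=0.2556
R=−1: 1+6/7x = −1+1/7x ⇒ -5/7x=2 ⇒ x=2/(-5/7)=-2.8000
Confirm numerically:
  x=-2.601: |R|=0.89636 <1
  x=-1.449: |R|=0.20050 <1
  x=-1.160: |R|=0.00490 <1
  x=-3.318: |R|=1.25102 >1
  x=-3.244: |R|=1.21671 >1
Interval (-2.8000, 0).

(-2.8000,0); λ=-10 ⇒ h* = (14/5)/10 = 0.2800.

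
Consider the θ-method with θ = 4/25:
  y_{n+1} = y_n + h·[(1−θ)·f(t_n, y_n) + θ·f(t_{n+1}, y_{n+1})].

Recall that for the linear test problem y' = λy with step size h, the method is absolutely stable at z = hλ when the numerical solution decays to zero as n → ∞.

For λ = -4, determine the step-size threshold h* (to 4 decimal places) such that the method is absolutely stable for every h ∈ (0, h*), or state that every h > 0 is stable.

Test eqn y'=λy, z=hλ:
  y_{n+1} = y_n + z·[21/25·y_n + 4/25·y_{n+1}] ⇒ (1 − 4/25z)y_{n+1} = (1 + 21/25z)y_n
  so R(z) = (1 + 21/25z)/(1 − 4/25z).

Find x<0 with |R(x)|<1.
x=-0.82: |R|=0.2751
R=−1: 1+21/25x = −1+4/25x ⇒ -17/25x=2 ⇒ x=2/(-17/25)=-2.9412
Confirm numerically:
  x=-2.364: |R|=0.71523 <1
  x=-1.955: |R|=0.48918 <1
  x=-1.706: |R|=0.34018 <1
  x=-1.520: |R|=0.22265 <1
  x=-3.469: |R|=1.23081 >1
  x=-3.429: |R|=1.21420 >1
  x=-2.994: |R|=1.02429 >1
Stable set (-2.9412, 0).

(-2.9412,0); λ=-4 ⇒ h* = (50/17)/4 = 0.7353.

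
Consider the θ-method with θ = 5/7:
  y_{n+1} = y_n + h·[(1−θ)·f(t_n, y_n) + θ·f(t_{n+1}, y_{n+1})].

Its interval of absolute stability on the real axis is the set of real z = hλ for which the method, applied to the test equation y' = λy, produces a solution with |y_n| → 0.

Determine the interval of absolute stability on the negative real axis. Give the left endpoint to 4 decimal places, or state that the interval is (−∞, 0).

interval (−∞, 0).

Test eqn y'=λy, z=hλ:
  y_{n+1} = y_n + z·[2/7·y_n + 5/7·y_{n+1}] ⇒ (1 − 5/7z)y_{n+1} = (1 + 2/7z)y_n
  so R(z) = (1 + 2/7z)/(1 − 5/7z).

Solve |R(x)|<1 on ℝ⁻.
x=-1.2: |R|=0.3538
x=-2: |R|=0.1765
x=-10: |R|=0.2281
x=-100: |R|=0.3807
θ=5/7≥1/2 ⇒ |1+2/7x|<|1−5/7x| ∀x<0 ⇒ interval (−∞,0).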